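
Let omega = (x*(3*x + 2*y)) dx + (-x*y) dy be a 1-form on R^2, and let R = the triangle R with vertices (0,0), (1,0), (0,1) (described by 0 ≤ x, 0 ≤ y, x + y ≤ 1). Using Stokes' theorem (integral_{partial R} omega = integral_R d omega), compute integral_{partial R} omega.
integral_(partial R) omega = -1/2

Stokes: integral_partial_R omega = integral_R d omega with d omega = (∂Q/∂x - ∂P/∂y) dx ∧ dy.
  ∂Q/∂x = -y
  ∂P/∂y = 2*x
  integrand = ∂Q/∂x - ∂P/∂y = -2*x - y.
Integrating over R: integral_0^1 integral_0^{1-x} (-2*x - y) dy dx = -1/2.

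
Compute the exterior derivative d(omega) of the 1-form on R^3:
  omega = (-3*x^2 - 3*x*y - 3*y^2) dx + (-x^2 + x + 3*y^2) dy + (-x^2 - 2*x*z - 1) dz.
d(omega) = (x + 6*y + 1) dx ∧ dy + (-2*x - 2*z) dx ∧ dz

For a 1-form omega = sum_i f_i dx_i, the exterior derivative is
  d(omega) = sum_{i < j} (∂f_j/∂x_i - ∂f_i/∂x_j) dx_i ∧ dx_j.
  coefficient of dx ∧ dy: ∂f_2/∂x - ∂f_1/∂y = ∂(-x^2 + x + 3*y^2)/∂x - ∂(-3*x^2 - 3*x*y - 3*y^2)/∂y = x + 6*y + 1
  coefficient of dx ∧ dz: ∂f_3/∂x - ∂f_1/∂z = ∂(-x^2 - 2*x*z - 1)/∂x - ∂(-3*x^2 - 3*x*y - 3*y^2)/∂z = -2*x - 2*z
Assembling: d(omega) = (x + 6*y + 1) dx ∧ dy + (-2*x - 2*z) dx ∧ dz.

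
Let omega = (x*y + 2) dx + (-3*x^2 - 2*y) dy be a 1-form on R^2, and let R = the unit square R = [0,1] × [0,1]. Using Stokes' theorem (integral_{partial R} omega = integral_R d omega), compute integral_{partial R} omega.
integral_(partial R) omega = -7/2

Stokes: integral_partial_R omega = integral_R d omega with d omega = (∂Q/∂x - ∂P/∂y) dx ∧ dy.
  ∂Q/∂x = -6*x
  ∂P/∂y = x
  integrand = ∂Q/∂x - ∂P/∂y = -7*x.
Integrating over R: integral_0^1 integral_0^1 (-7*x) dx dy = -7/2.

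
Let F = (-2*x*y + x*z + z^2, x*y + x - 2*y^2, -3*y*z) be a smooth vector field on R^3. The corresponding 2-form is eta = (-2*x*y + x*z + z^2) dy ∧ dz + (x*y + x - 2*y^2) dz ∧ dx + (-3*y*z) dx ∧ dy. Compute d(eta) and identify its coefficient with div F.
d(eta) = (x - 9*y + z) dx ∧ dy ∧ dz; div F = x - 9*y + z

For a 2-form in R^3 of the form above, applying d gives a 3-form with coefficient ∂P/∂x + ∂Q/∂y + ∂R/∂z:
  ∂P/∂x = -2*y + z
  ∂Q/∂y = x - 4*y
  ∂R/∂z = -3*y
Sum = x - 9*y + z, which is exactly div F.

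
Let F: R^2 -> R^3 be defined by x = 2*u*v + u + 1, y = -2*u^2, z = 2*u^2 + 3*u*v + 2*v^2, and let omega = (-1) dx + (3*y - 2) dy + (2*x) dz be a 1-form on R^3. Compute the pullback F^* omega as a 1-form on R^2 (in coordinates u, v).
F^* omega = (24*u^3 + 16*u^2*v + 8*u^2 + 12*u*v^2 + 6*u*v + 16*u + 4*v - 1) du + (12*u^2*v + 6*u^2 + 16*u*v^2 + 8*u*v + 4*u + 8*v) dv

Using F^*(f dg) = (f ∘ F) d(g ∘ F), substitute each coordinate x_i by F_i(u, v) in f_i, and replace dx_i by d F_i = (∂F_i/∂u) du + (∂F_i/∂v) dv.
  For the x component: f_1(F) = -1; d F_1 = (2*v + 1) du + (2*u) dv
  For the y component: f_2(F) = -6*u^2 - 2; d F_2 = (-4*u) du + (0) dv
  For the z component: f_3(F) = 4*u*v + 2*u + 2; d F_3 = (4*u + 3*v) du + (3*u + 4*v) dv
Combining and collecting du, dv coefficients:
  coeff of du: 24*u^3 + 16*u^2*v + 8*u^2 + 12*u*v^2 + 6*u*v + 16*u + 4*v - 1
  coeff of dv: 12*u^2*v + 6*u^2 + 16*u*v^2 + 8*u*v + 4*u + 8*v
F^* omega = (24*u^3 + 16*u^2*v + 8*u^2 + 12*u*v^2 + 6*u*v + 16*u + 4*v - 1) du + (12*u^2*v + 6*u^2 + 16*u*v^2 + 8*u*v + 4*u + 8*v) dv.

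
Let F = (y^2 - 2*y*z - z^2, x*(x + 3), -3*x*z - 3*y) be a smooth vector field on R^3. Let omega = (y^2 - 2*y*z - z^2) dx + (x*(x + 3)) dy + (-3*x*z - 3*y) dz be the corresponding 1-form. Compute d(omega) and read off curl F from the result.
d(omega) = (-3) dy ∧ dz + (-2*y + z) dz ∧ dx + (2*x - 2*y + 2*z + 3) dx ∧ dy; curl F = (-3, -2*y + z, 2*x - 2*y + 2*z + 3)

d omega = sum_{i<j} (∂f_j/∂x_i - ∂f_i/∂x_j) dx_i ∧ dx_j. Under the identification (dy ∧ dz, dz ∧ dx, dx ∧ dy) ↔ (e_x, e_y, e_z), the coefficients are exactly the components of curl F. Compute:
  ∂R/∂y - ∂Q/∂z = (-3) - (0) = -3
  ∂P/∂z - ∂R/∂x = (-2*y - 2*z) - (-3*z) = -2*y + z
  ∂Q/∂x - ∂P/∂y = (2*x + 3) - (2*y - 2*z) = 2*x - 2*y + 2*z + 3.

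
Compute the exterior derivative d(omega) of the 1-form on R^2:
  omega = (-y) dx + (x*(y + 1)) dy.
d(omega) = (y + 2) dx ∧ dy

For a 1-form omega = sum_i f_i dx_i, the exterior derivative is
  d(omega) = sum_{i < j} (∂f_j/∂x_i - ∂f_i/∂x_j) dx_i ∧ dx_j.
  coefficient of dx ∧ dy: ∂f_2/∂x - ∂f_1/∂y = ∂(x*(y + 1))/∂x - ∂(-y)/∂y = y + 2
Assembling: d(omega) = (y + 2) dx ∧ dy.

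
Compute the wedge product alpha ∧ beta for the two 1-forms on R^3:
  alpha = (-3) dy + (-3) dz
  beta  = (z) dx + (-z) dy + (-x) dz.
alpha ∧ beta = (3*z) dx ∧ dy + (3*x - 3*z) dy ∧ dz + (3*z) dx ∧ dz

Distribute the wedge, using dx_i ∧ dx_j = -dx_j ∧ dx_i and dx_i ∧ dx_i = 0. For each pair (i, j) with i < j, the coefficient of dx_i ∧ dx_j in alpha ∧ beta is (alpha_i * beta_j - alpha_j * beta_i). Collecting: alpha ∧ beta = (3*z) dx ∧ dy + (3*x - 3*z) dy ∧ dz + (3*z) dx ∧ dz.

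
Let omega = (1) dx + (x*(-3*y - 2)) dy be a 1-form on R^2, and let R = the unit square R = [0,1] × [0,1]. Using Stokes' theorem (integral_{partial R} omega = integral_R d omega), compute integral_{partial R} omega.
integral_(partial R) omega = -7/2

Stokes: integral_partial_R omega = integral_R d omega with d omega = (∂Q/∂x - ∂P/∂y) dx ∧ dy.
  ∂Q/∂x = -3*y - 2
  ∂P/∂y = 0
  integrand = ∂Q/∂x - ∂P/∂y = -3*y - 2.
Integrating over R: integral_0^1 integral_0^1 (-3*y - 2) dx dy = -7/2.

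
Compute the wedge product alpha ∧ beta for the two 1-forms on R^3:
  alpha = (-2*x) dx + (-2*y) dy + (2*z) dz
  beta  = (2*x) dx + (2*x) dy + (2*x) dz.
alpha ∧ beta = (4*x*(-x + y)) dx ∧ dy + (-4*x*(x + z)) dx ∧ dz + (-4*x*(y + z)) dy ∧ dz

Distribute the wedge, using dx_i ∧ dx_j = -dx_j ∧ dx_i and dx_i ∧ dx_i = 0. For each pair (i, j) with i < j, the coefficient of dx_i ∧ dx_j in alpha ∧ beta is (alpha_i * beta_j - alpha_j * beta_i). Collecting: alpha ∧ beta = (4*x*(-x + y)) dx ∧ dy + (-4*x*(x + z)) dx ∧ dz + (-4*x*(y + z)) dy ∧ dz.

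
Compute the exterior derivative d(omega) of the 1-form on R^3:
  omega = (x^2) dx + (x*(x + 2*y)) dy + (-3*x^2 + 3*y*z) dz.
d(omega) = (2*x + 2*y) dx ∧ dy + (-6*x) dx ∧ dz + (3*z) dy ∧ dz

For a 1-form omega = sum_i f_i dx_i, the exterior derivative is
  d(omega) = sum_{i < j} (∂f_j/∂x_i - ∂f_i/∂x_j) dx_i ∧ dx_j.
  coefficient of dx ∧ dy: ∂f_2/∂x - ∂f_1/∂y = ∂(x*(x + 2*y))/∂x - ∂(x^2)/∂y = 2*x + 2*y
  coefficient of dx ∧ dz: ∂f_3/∂x - ∂f_1/∂z = ∂(-3*x^2 + 3*y*z)/∂x - ∂(x^2)/∂z = -6*x
  coefficient of dy ∧ dz: ∂f_3/∂y - ∂f_2/∂z = ∂(-3*x^2 + 3*y*z)/∂y - ∂(x*(x + 2*y))/∂z = 3*z
Assembling: d(omega) = (2*x + 2*y) dx ∧ dy + (-6*x) dx ∧ dz + (3*z) dy ∧ dz.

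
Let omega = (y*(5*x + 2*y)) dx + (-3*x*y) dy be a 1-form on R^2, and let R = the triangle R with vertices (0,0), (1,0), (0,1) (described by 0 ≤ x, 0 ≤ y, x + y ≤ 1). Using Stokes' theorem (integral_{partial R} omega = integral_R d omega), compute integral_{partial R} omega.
integral_(partial R) omega = -2

Stokes: integral_partial_R omega = integral_R d omega with d omega = (∂Q/∂x - ∂P/∂y) dx ∧ dy.
  ∂Q/∂x = -3*y
  ∂P/∂y = 5*x + 4*y
  integrand = ∂Q/∂x - ∂P/∂y = -5*x - 7*y.
Integrating over R: integral_0^1 integral_0^{1-x} (-5*x - 7*y) dy dx = -2.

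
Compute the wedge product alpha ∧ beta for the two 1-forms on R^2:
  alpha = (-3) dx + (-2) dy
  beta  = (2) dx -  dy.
alpha ∧ beta = (7) dx ∧ dy

Distribute the wedge, using dx_i ∧ dx_j = -dx_j ∧ dx_i and dx_i ∧ dx_i = 0. For each pair (i, j) with i < j, the coefficient of dx_i ∧ dx_j in alpha ∧ beta is (alpha_i * beta_j - alpha_j * beta_i). Collecting: alpha ∧ beta = (7) dx ∧ dy.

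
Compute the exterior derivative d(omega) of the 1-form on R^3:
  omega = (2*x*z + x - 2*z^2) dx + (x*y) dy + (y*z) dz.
d(omega) = (y) dx ∧ dy + (-2*x + 4*z) dx ∧ dz + (z) dy ∧ dz

For a 1-form omega = sum_i f_i dx_i, the exterior derivative is
  d(omega) = sum_{i < j} (∂f_j/∂x_i - ∂f_i/∂x_j) dx_i ∧ dx_j.
  coefficient of dx ∧ dy: ∂f_2/∂x - ∂f_1/∂y = ∂(x*y)/∂x - ∂(2*x*z + x - 2*z^2)/∂y = y
  coefficient of dx ∧ dz: ∂f_3/∂x - ∂f_1/∂z = ∂(y*z)/∂x - ∂(2*x*z + x - 2*z^2)/∂z = -2*x + 4*z
  coefficient of dy ∧ dz: ∂f_3/∂y - ∂f_2/∂z = ∂(y*z)/∂y - ∂(x*y)/∂z = z
Assembling: d(omega) = (y) dx ∧ dy + (-2*x + 4*z) dx ∧ dz + (z) dy ∧ dz.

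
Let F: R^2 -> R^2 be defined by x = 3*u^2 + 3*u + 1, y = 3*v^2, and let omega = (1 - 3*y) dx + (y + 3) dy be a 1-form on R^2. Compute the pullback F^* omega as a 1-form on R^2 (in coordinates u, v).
F^* omega = (-54*u*v^2 + 6*u - 27*v^2 + 3) du + (18*v*(v^2 + 1)) dv

Using F^*(f dg) = (f ∘ F) d(g ∘ F), substitute each coordinate x_i by F_i(u, v) in f_i, and replace dx_i by d F_i = (∂F_i/∂u) du + (∂F_i/∂v) dv.
  For the x component: f_1(F) = 1 - 9*v^2; d F_1 = (6*u + 3) du + (0) dv
  For the y component: f_2(F) = 3*v^2 + 3; d F_2 = (0) du + (6*v) dv
Combining and collecting du, dv coefficients:
  coeff of du: -54*u*v^2 + 6*u - 27*v^2 + 3
  coeff of dv: 18*v*(v^2 + 1)
F^* omega = (-54*u*v^2 + 6*u - 27*v^2 + 3) du + (18*v*(v^2 + 1)) dv.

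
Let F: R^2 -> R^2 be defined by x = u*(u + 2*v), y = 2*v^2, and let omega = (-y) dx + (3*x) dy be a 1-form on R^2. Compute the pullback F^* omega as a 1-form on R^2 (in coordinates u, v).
F^* omega = (4*v^2*(-u - v)) du + (4*u*v*(3*u + 5*v)) dv

Using F^*(f dg) = (f ∘ F) d(g ∘ F), substitute each coordinate x_i by F_i(u, v) in f_i, and replace dx_i by d F_i = (∂F_i/∂u) du + (∂F_i/∂v) dv.
  For the x component: f_1(F) = -2*v^2; d F_1 = (2*u + 2*v) du + (2*u) dv
  For the y component: f_2(F) = 3*u*(u + 2*v); d F_2 = (0) du + (4*v) dv
Combining and collecting du, dv coefficients:
  coeff of du: 4*v^2*(-u - v)
  coeff of dv: 4*u*v*(3*u + 5*v)
F^* omega = (4*v^2*(-u - v)) du + (4*u*v*(3*u + 5*v)) dv.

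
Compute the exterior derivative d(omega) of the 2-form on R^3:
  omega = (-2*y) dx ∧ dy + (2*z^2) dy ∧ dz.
d(omega) = 0

For a 2-form omega = sum_{i<j} g_{ij} dx_i ∧ dx_j, the exterior derivative is
  d(omega) = sum_{i<j} d(g_{ij}) ∧ dx_i ∧ dx_j = sum_{i<j, k} (∂g_{ij}/∂x_k) dx_k ∧ dx_i ∧ dx_j.
Expand each term, using dx_k ∧ dx_i ∧ dx_j = sgn(permutation) dx_{(a)} ∧ dx_{(b)} ∧ dx_{(c)} with (a < b < c) sorted:

Collecting like 3-forms: d(omega) = 0.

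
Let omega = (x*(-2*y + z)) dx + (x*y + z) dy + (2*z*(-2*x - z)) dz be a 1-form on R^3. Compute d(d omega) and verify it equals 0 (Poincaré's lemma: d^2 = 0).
d(d omega) = 0

Step 1: d omega = sum_{i<j} (∂f_j/∂x_i - ∂f_i/∂x_j) dx_i ∧ dx_j:
  coeff of dx ∧ dy: 2*x + y
  coeff of dx ∧ dz: -x - 4*z
  coeff of dy ∧ dz: -1
Step 2: Apply d again to each 2-form coefficient. The only possible 3-form in R^3 is dx ∧ dy ∧ dz, with coefficient
  ∂(coeff of dy∧dz)/∂x - ∂(coeff of dx∧dz)/∂y + ∂(coeff of dx∧dy)/∂z
  = ∂/∂x (-1) - ∂/∂y (-x - 4*z) + ∂/∂z (2*x + y).
Each of these terms simplifies to sums of mixed partials that cancel in pairs. The result is 0 (by equality of mixed partials for smooth functions — Schwarz / Clairaut).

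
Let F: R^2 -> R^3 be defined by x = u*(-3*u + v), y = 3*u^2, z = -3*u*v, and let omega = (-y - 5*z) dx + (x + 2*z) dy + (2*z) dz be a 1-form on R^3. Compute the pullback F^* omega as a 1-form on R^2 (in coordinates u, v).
F^* omega = (3*u*v*(-41*u + 11*v)) du + (3*u^2*(-u + 11*v)) dv

Using F^*(f dg) = (f ∘ F) d(g ∘ F), substitute each coordinate x_i by F_i(u, v) in f_i, and replace dx_i by d F_i = (∂F_i/∂u) du + (∂F_i/∂v) dv.
  For the x component: f_1(F) = 3*u*(-u + 5*v); d F_1 = (-6*u + v) du + (u) dv
  For the y component: f_2(F) = u*(-3*u - 5*v); d F_2 = (6*u) du + (0) dv
  For the z component: f_3(F) = -6*u*v; d F_3 = (-3*v) du + (-3*u) dv
Combining and collecting du, dv coefficients:
  coeff of du: 3*u*v*(-41*u + 11*v)
  coeff of dv: 3*u^2*(-u + 11*v)
F^* omega = (3*u*v*(-41*u + 11*v)) du + (3*u^2*(-u + 11*v)) dv.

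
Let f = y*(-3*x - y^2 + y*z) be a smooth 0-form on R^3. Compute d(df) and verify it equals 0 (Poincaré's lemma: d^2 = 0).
d(df) = 0

Step 1: df = sum_i (∂f/∂x_i) dx_i = (-3*y) dx + (-3*x - 3*y^2 + 2*y*z) dy + (y^2) dz.
Step 2: Apply d again. Using the 1-form formula, the coefficient of dx ∧ dy in d(df) is ∂^2 f/∂x ∂y - ∂^2 f/∂y ∂x = (-3) - (-3) = 0 (equality of mixed partials for smooth f).
Similarly for dx ∧ dz and dy ∧ dz — all coefficients vanish. So d(df) = 0.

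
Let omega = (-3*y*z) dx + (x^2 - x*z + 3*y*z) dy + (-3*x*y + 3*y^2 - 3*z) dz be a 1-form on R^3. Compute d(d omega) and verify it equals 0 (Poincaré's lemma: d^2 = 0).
d(d omega) = 0

Step 1: d omega = sum_{i<j} (∂f_j/∂x_i - ∂f_i/∂x_j) dx_i ∧ dx_j:
  coeff of dx ∧ dy: 2*x + 2*z
  coeff of dx ∧ dz: 0
  coeff of dy ∧ dz: -2*x + 3*y
Step 2: Apply d again to each 2-form coefficient. The only possible 3-form in R^3 is dx ∧ dy ∧ dz, with coefficient
  ∂(coeff of dy∧dz)/∂x - ∂(coeff of dx∧dz)/∂y + ∂(coeff of dx∧dy)/∂z
  = ∂/∂x (-2*x + 3*y) - ∂/∂y (0) + ∂/∂z (2*x + 2*z).
Each of these terms simplifies to sums of mixed partials that cancel in pairs. The result is 0 (by equality of mixed partials for smooth functions — Schwarz / Clairaut).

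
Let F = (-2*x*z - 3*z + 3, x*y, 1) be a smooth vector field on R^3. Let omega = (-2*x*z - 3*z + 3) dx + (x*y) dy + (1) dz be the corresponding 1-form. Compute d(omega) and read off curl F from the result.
d(omega) = (0) dy ∧ dz + (-2*x - 3) dz ∧ dx + (y) dx ∧ dy; curl F = (0, -2*x - 3, y)

d omega = sum_{i<j} (∂f_j/∂x_i - ∂f_i/∂x_j) dx_i ∧ dx_j. Under the identification (dy ∧ dz, dz ∧ dx, dx ∧ dy) ↔ (e_x, e_y, e_z), the coefficients are exactly the components of curl F. Compute:
  ∂R/∂y - ∂Q/∂z = (0) - (0) = 0
  ∂P/∂z - ∂R/∂x = (-2*x - 3) - (0) = -2*x - 3
  ∂Q/∂x - ∂P/∂y = (y) - (0) = y.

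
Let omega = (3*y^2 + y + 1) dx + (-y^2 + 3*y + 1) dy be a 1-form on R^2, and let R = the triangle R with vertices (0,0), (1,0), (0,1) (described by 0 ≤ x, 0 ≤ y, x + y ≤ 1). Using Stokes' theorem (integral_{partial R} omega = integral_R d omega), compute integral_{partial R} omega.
integral_(partial R) omega = -3/2

Stokes: integral_partial_R omega = integral_R d omega with d omega = (∂Q/∂x - ∂P/∂y) dx ∧ dy.
  ∂Q/∂x = 0
  ∂P/∂y = 6*y + 1
  integrand = ∂Q/∂x - ∂P/∂y = -6*y - 1.
Integrating over R: integral_0^1 integral_0^{1-x} (-6*y - 1) dy dx = -3/2.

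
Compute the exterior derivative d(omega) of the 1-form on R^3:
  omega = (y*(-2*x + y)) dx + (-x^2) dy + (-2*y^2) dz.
d(omega) = (-2*y) dx ∧ dy + (-4*y) dy ∧ dz

For a 1-form omega = sum_i f_i dx_i, the exterior derivative is
  d(omega) = sum_{i < j} (∂f_j/∂x_i - ∂f_i/∂x_j) dx_i ∧ dx_j.
  coefficient of dx ∧ dy: ∂f_2/∂x - ∂f_1/∂y = ∂(-x^2)/∂x - ∂(y*(-2*x + y))/∂y = -2*y
  coefficient of dy ∧ dz: ∂f_3/∂y - ∂f_2/∂z = ∂(-2*y^2)/∂y - ∂(-x^2)/∂z = -4*y
Assembling: d(omega) = (-2*y) dx ∧ dy + (-4*y) dy ∧ dz.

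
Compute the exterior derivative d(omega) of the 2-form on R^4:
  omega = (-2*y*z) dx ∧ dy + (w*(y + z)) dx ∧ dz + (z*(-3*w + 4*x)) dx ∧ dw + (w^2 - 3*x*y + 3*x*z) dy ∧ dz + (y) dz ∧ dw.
d(omega) = (-w - 5*y + 3*z) dx ∧ dy ∧ dz + (3*w - 4*x + y + z) dx ∧ dz ∧ dw + (2*w + 1) dy ∧ dz ∧ dw

For a 2-form omega = sum_{i<j} g_{ij} dx_i ∧ dx_j, the exterior derivative is
  d(omega) = sum_{i<j} d(g_{ij}) ∧ dx_i ∧ dx_j = sum_{i<j, k} (∂g_{ij}/∂x_k) dx_k ∧ dx_i ∧ dx_j.
Expand each term, using dx_k ∧ dx_i ∧ dx_j = sgn(permutation) dx_{(a)} ∧ dx_{(b)} ∧ dx_{(c)} with (a < b < c) sorted:
  d(-2*y*z) includes (∂/∂z)(-2*y*z) dz = (-2*y) dz, which multiplied by dx ∧ dy gives (-2*y) dx ∧ dy ∧ dz
  d(w*(y + z)) includes (∂/∂y)(w*(y + z)) dy = (w) dy, which multiplied by dx ∧ dz gives (-w) dx ∧ dy ∧ dz
  d(w*(y + z)) includes (∂/∂w)(w*(y + z)) dw = (y + z) dw, which multiplied by dx ∧ dz gives (y + z) dx ∧ dz ∧ dw
  d(z*(-3*w + 4*x)) includes (∂/∂z)(z*(-3*w + 4*x)) dz = (-3*w + 4*x) dz, which multiplied by dx ∧ dw gives (3*w - 4*x) dx ∧ dz ∧ dw
  d(w^2 - 3*x*y + 3*x*z) includes (∂/∂x)(w^2 - 3*x*y + 3*x*z) dx = (-3*y + 3*z) dx, which multiplied by dy ∧ dz gives (-3*y + 3*z) dx ∧ dy ∧ dz
  d(w^2 - 3*x*y + 3*x*z) includes (∂/∂w)(w^2 - 3*x*y + 3*x*z) dw = (2*w) dw, which multiplied by dy ∧ dz gives (2*w) dy ∧ dz ∧ dw
  d(y) includes (∂/∂y)(y) dy = (1) dy, which multiplied by dz ∧ dw gives (1) dy ∧ dz ∧ dw
Collecting like 3-forms: d(omega) = (-w - 5*y + 3*z) dx ∧ dy ∧ dz + (3*w - 4*x + y + z) dx ∧ dz ∧ dw + (2*w + 1) dy ∧ dz ∧ dw.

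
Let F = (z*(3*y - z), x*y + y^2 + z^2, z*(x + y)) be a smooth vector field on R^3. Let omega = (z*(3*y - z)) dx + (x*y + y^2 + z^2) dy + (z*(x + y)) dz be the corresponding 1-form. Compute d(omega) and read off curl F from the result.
d(omega) = (-z) dy ∧ dz + (3*y - 3*z) dz ∧ dx + (y - 3*z) dx ∧ dy; curl F = (-z, 3*y - 3*z, y - 3*z)

d omega = sum_{i<j} (∂f_j/∂x_i - ∂f_i/∂x_j) dx_i ∧ dx_j. Under the identification (dy ∧ dz, dz ∧ dx, dx ∧ dy) ↔ (e_x, e_y, e_z), the coefficients are exactly the components of curl F. Compute:
  ∂R/∂y - ∂Q/∂z = (z) - (2*z) = -z
  ∂P/∂z - ∂R/∂x = (3*y - 2*z) - (z) = 3*y - 3*z
  ∂Q/∂x - ∂P/∂y = (y) - (3*z) = y - 3*z.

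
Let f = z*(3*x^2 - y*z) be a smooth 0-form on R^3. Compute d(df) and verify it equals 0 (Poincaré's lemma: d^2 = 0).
d(df) = 0

Step 1: df = sum_i (∂f/∂x_i) dx_i = (6*x*z) dx + (-z^2) dy + (3*x^2 - 2*y*z) dz.
Step 2: Apply d again. Using the 1-form formula, the coefficient of dx ∧ dy in d(df) is ∂^2 f/∂x ∂y - ∂^2 f/∂y ∂x = (0) - (0) = 0 (equality of mixed partials for smooth f).
Similarly for dx ∧ dz and dy ∧ dz — all coefficients vanish. So d(df) = 0.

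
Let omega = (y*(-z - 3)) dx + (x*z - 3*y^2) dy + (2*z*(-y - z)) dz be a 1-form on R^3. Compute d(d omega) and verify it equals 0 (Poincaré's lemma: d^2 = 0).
d(d omega) = 0

Step 1: d omega = sum_{i<j} (∂f_j/∂x_i - ∂f_i/∂x_j) dx_i ∧ dx_j:
  coeff of dx ∧ dy: 2*z + 3
  coeff of dx ∧ dz: y
  coeff of dy ∧ dz: -x - 2*z
Step 2: Apply d again to each 2-form coefficient. The only possible 3-form in R^3 is dx ∧ dy ∧ dz, with coefficient
  ∂(coeff of dy∧dz)/∂x - ∂(coeff of dx∧dz)/∂y + ∂(coeff of dx∧dy)/∂z
  = ∂/∂x (-x - 2*z) - ∂/∂y (y) + ∂/∂z (2*z + 3).
Each of these terms simplifies to sums of mixed partials that cancel in pairs. The result is 0 (by equality of mixed partials for smooth functions — Schwarz / Clairaut).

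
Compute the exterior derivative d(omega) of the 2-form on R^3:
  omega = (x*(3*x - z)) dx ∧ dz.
d(omega) = 0

For a 2-form omega = sum_{i<j} g_{ij} dx_i ∧ dx_j, the exterior derivative is
  d(omega) = sum_{i<j} d(g_{ij}) ∧ dx_i ∧ dx_j = sum_{i<j, k} (∂g_{ij}/∂x_k) dx_k ∧ dx_i ∧ dx_j.
Expand each term, using dx_k ∧ dx_i ∧ dx_j = sgn(permutation) dx_{(a)} ∧ dx_{(b)} ∧ dx_{(c)} with (a < b < c) sorted:

Collecting like 3-forms: d(omega) = 0.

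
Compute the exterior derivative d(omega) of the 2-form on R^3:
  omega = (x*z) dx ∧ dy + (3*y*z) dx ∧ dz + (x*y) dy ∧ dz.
d(omega) = (x + y - 3*z) dx ∧ dy ∧ dz

For a 2-form omega = sum_{i<j} g_{ij} dx_i ∧ dx_j, the exterior derivative is
  d(omega) = sum_{i<j} d(g_{ij}) ∧ dx_i ∧ dx_j = sum_{i<j, k} (∂g_{ij}/∂x_k) dx_k ∧ dx_i ∧ dx_j.
Expand each term, using dx_k ∧ dx_i ∧ dx_j = sgn(permutation) dx_{(a)} ∧ dx_{(b)} ∧ dx_{(c)} with (a < b < c) sorted:
  d(x*z) includes (∂/∂z)(x*z) dz = (x) dz, which multiplied by dx ∧ dy gives (x) dx ∧ dy ∧ dz
  d(3*y*z) includes (∂/∂y)(3*y*z) dy = (3*z) dy, which multiplied by dx ∧ dz gives (-3*z) dx ∧ dy ∧ dz
  d(x*y) includes (∂/∂x)(x*y) dx = (y) dx, which multiplied by dy ∧ dz gives (y) dx ∧ dy ∧ dz
Collecting like 3-forms: d(omega) = (x + y - 3*z) dx ∧ dy ∧ dz.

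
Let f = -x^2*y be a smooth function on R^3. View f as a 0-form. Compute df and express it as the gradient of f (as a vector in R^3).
df = (-2*x*y) dx + (-x^2) dy + (0) dz; grad f = (-2*x*y, -x^2, 0)

For a 0-form f, d f = (∂f/∂x) dx + (∂f/∂y) dy + (∂f/∂z) dz. The components of the vector representation are exactly the entries of grad f in Cartesian coordinates:
  ∂f/∂x = -2*x*y
  ∂f/∂y = -x^2
  ∂f/∂z = 0.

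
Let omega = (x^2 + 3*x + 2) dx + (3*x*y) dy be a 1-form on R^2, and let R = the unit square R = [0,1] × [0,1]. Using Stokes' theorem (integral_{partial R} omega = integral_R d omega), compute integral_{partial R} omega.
integral_(partial R) omega = 3/2

Stokes: integral_partial_R omega = integral_R d omega with d omega = (∂Q/∂x - ∂P/∂y) dx ∧ dy.
  ∂Q/∂x = 3*y
  ∂P/∂y = 0
  integrand = ∂Q/∂x - ∂P/∂y = 3*y.
Integrating over R: integral_0^1 integral_0^1 (3*y) dx dy = 3/2.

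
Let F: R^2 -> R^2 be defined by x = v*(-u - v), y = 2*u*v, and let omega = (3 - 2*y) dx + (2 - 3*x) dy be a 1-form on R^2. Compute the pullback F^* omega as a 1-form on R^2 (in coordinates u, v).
F^* omega = (v*(10*u*v + 6*v^2 + 1)) du + (10*u^2*v + 14*u*v^2 + u - 6*v) dv

Using F^*(f dg) = (f ∘ F) d(g ∘ F), substitute each coordinate x_i by F_i(u, v) in f_i, and replace dx_i by d F_i = (∂F_i/∂u) du + (∂F_i/∂v) dv.
  For the x component: f_1(F) = -4*u*v + 3; d F_1 = (-v) du + (-u - 2*v) dv
  For the y component: f_2(F) = 3*u*v + 3*v^2 + 2; d F_2 = (2*v) du + (2*u) dv
Combining and collecting du, dv coefficients:
  coeff of du: v*(10*u*v + 6*v^2 + 1)
  coeff of dv: 10*u^2*v + 14*u*v^2 + u - 6*v
F^* omega = (v*(10*u*v + 6*v^2 + 1)) du + (10*u^2*v + 14*u*v^2 + u - 6*v) dv.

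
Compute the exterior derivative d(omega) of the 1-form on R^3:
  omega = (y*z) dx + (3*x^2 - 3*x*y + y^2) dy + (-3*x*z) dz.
d(omega) = (6*x - 3*y - z) dx ∧ dy + (-y - 3*z) dx ∧ dz

For a 1-form omega = sum_i f_i dx_i, the exterior derivative is
  d(omega) = sum_{i < j} (∂f_j/∂x_i - ∂f_i/∂x_j) dx_i ∧ dx_j.
  coefficient of dx ∧ dy: ∂f_2/∂x - ∂f_1/∂y = ∂(3*x^2 - 3*x*y + y^2)/∂x - ∂(y*z)/∂y = 6*x - 3*y - z
  coefficient of dx ∧ dz: ∂f_3/∂x - ∂f_1/∂z = ∂(-3*x*z)/∂x - ∂(y*z)/∂z = -y - 3*z
Assembling: d(omega) = (6*x - 3*y - z) dx ∧ dy + (-y - 3*z) dx ∧ dz.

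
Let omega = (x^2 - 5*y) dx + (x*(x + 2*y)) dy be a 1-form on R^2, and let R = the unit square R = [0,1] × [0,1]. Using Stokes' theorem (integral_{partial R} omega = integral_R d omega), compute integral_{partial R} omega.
integral_(partial R) omega = 7

Stokes: integral_partial_R omega = integral_R d omega with d omega = (∂Q/∂x - ∂P/∂y) dx ∧ dy.
  ∂Q/∂x = 2*x + 2*y
  ∂P/∂y = -5
  integrand = ∂Q/∂x - ∂P/∂y = 2*x + 2*y + 5.
Integrating over R: integral_0^1 integral_0^1 (2*x + 2*y + 5) dx dy = 7.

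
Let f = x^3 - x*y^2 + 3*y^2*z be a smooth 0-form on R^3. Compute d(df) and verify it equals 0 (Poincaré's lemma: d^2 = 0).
d(df) = 0

Step 1: df = sum_i (∂f/∂x_i) dx_i = (3*x^2 - y^2) dx + (2*y*(-x + 3*z)) dy + (3*y^2) dz.
Step 2: Apply d again. Using the 1-form formula, the coefficient of dx ∧ dy in d(df) is ∂^2 f/∂x ∂y - ∂^2 f/∂y ∂x = (-2*y) - (-2*y) = 0 (equality of mixed partials for smooth f).
Similarly for dx ∧ dz and dy ∧ dz — all coefficients vanish. So d(df) = 0.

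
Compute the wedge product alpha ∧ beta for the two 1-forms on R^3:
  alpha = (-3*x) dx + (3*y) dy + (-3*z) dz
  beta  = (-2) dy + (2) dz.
alpha ∧ beta = (6*x) dx ∧ dy + (-6*x) dx ∧ dz + (6*y - 6*z) dy ∧ dz

Distribute the wedge, using dx_i ∧ dx_j = -dx_j ∧ dx_i and dx_i ∧ dx_i = 0. For each pair (i, j) with i < j, the coefficient of dx_i ∧ dx_j in alpha ∧ beta is (alpha_i * beta_j - alpha_j * beta_i). Collecting: alpha ∧ beta = (6*x) dx ∧ dy + (-6*x) dx ∧ dz + (6*y - 6*z) dy ∧ dz.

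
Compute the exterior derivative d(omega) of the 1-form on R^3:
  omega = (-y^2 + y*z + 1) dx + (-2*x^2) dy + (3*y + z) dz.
d(omega) = (-4*x + 2*y - z) dx ∧ dy + (-y) dx ∧ dz + (3) dy ∧ dz

For a 1-form omega = sum_i f_i dx_i, the exterior derivative is
  d(omega) = sum_{i < j} (∂f_j/∂x_i - ∂f_i/∂x_j) dx_i ∧ dx_j.
  coefficient of dx ∧ dy: ∂f_2/∂x - ∂f_1/∂y = ∂(-2*x^2)/∂x - ∂(-y^2 + y*z + 1)/∂y = -4*x + 2*y - z
  coefficient of dx ∧ dz: ∂f_3/∂x - ∂f_1/∂z = ∂(3*y + z)/∂x - ∂(-y^2 + y*z + 1)/∂z = -y
  coefficient of dy ∧ dz: ∂f_3/∂y - ∂f_2/∂z = ∂(3*y + z)/∂y - ∂(-2*x^2)/∂z = 3
Assembling: d(omega) = (-4*x + 2*y - z) dx ∧ dy + (-y) dx ∧ dz + (3) dy ∧ dz.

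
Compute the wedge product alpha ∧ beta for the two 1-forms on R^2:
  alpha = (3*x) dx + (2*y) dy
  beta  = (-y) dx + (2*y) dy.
alpha ∧ beta = (2*y*(3*x + y)) dx ∧ dy

Distribute the wedge, using dx_i ∧ dx_j = -dx_j ∧ dx_i and dx_i ∧ dx_i = 0. For each pair (i, j) with i < j, the coefficient of dx_i ∧ dx_j in alpha ∧ beta is (alpha_i * beta_j - alpha_j * beta_i). Collecting: alpha ∧ beta = (2*y*(3*x + y)) dx ∧ dy.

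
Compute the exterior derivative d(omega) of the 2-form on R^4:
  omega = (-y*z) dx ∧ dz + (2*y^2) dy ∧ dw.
d(omega) = (z) dx ∧ dy ∧ dz

For a 2-form omega = sum_{i<j} g_{ij} dx_i ∧ dx_j, the exterior derivative is
  d(omega) = sum_{i<j} d(g_{ij}) ∧ dx_i ∧ dx_j = sum_{i<j, k} (∂g_{ij}/∂x_k) dx_k ∧ dx_i ∧ dx_j.
Expand each term, using dx_k ∧ dx_i ∧ dx_j = sgn(permutation) dx_{(a)} ∧ dx_{(b)} ∧ dx_{(c)} with (a < b < c) sorted:
  d(-y*z) includes (∂/∂y)(-y*z) dy = (-z) dy, which multiplied by dx ∧ dz gives (z) dx ∧ dy ∧ dz
Collecting like 3-forms: d(omega) = (z) dx ∧ dy ∧ dz.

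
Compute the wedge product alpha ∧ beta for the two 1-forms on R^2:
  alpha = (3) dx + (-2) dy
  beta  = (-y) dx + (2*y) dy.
alpha ∧ beta = (4*y) dx ∧ dy

Distribute the wedge, using dx_i ∧ dx_j = -dx_j ∧ dx_i and dx_i ∧ dx_i = 0. For each pair (i, j) with i < j, the coefficient of dx_i ∧ dx_j in alpha ∧ beta is (alpha_i * beta_j - alpha_j * beta_i). Collecting: alpha ∧ beta = (4*y) dx ∧ dy.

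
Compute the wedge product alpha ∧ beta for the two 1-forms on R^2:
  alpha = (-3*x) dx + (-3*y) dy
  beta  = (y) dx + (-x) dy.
alpha ∧ beta = (3*x^2 + 3*y^2) dx ∧ dy

Distribute the wedge, using dx_i ∧ dx_j = -dx_j ∧ dx_i and dx_i ∧ dx_i = 0. For each pair (i, j) with i < j, the coefficient of dx_i ∧ dx_j in alpha ∧ beta is (alpha_i * beta_j - alpha_j * beta_i). Collecting: alpha ∧ beta = (3*x^2 + 3*y^2) dx ∧ dy.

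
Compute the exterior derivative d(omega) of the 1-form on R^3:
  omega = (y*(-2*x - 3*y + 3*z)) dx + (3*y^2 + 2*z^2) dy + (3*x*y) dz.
d(omega) = (2*x + 6*y - 3*z) dx ∧ dy + (3*x - 4*z) dy ∧ dz

For a 1-form omega = sum_i f_i dx_i, the exterior derivative is
  d(omega) = sum_{i < j} (∂f_j/∂x_i - ∂f_i/∂x_j) dx_i ∧ dx_j.
  coefficient of dx ∧ dy: ∂f_2/∂x - ∂f_1/∂y = ∂(3*y^2 + 2*z^2)/∂x - ∂(y*(-2*x - 3*y + 3*z))/∂y = 2*x + 6*y - 3*z
  coefficient of dy ∧ dz: ∂f_3/∂y - ∂f_2/∂z = ∂(3*x*y)/∂y - ∂(3*y^2 + 2*z^2)/∂z = 3*x - 4*z
Assembling: d(omega) = (2*x + 6*y - 3*z) dx ∧ dy + (3*x - 4*z) dy ∧ dz.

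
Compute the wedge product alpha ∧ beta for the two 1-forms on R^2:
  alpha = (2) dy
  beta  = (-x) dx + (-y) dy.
alpha ∧ beta = (2*x) dx ∧ dy

Distribute the wedge, using dx_i ∧ dx_j = -dx_j ∧ dx_i and dx_i ∧ dx_i = 0. For each pair (i, j) with i < j, the coefficient of dx_i ∧ dx_j in alpha ∧ beta is (alpha_i * beta_j - alpha_j * beta_i). Collecting: alpha ∧ beta = (2*x) dx ∧ dy.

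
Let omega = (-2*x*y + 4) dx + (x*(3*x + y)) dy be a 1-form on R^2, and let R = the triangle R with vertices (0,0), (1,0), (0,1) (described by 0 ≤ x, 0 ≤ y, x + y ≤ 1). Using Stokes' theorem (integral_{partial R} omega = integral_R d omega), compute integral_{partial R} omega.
integral_(partial R) omega = 3/2

Stokes: integral_partial_R omega = integral_R d omega with d omega = (∂Q/∂x - ∂P/∂y) dx ∧ dy.
  ∂Q/∂x = 6*x + y
  ∂P/∂y = -2*x
  integrand = ∂Q/∂x - ∂P/∂y = 8*x + y.
Integrating over R: integral_0^1 integral_0^{1-x} (8*x + y) dy dx = 3/2.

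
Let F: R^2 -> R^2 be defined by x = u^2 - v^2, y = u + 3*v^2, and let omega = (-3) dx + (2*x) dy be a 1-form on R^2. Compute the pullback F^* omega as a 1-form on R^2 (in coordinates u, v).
F^* omega = (2*u^2 - 6*u - 2*v^2) du + (6*v*(2*u^2 - 2*v^2 + 1)) dv

Using F^*(f dg) = (f ∘ F) d(g ∘ F), substitute each coordinate x_i by F_i(u, v) in f_i, and replace dx_i by d F_i = (∂F_i/∂u) du + (∂F_i/∂v) dv.
  For the x component: f_1(F) = -3; d F_1 = (2*u) du + (-2*v) dv
  For the y component: f_2(F) = 2*u^2 - 2*v^2; d F_2 = (1) du + (6*v) dv
Combining and collecting du, dv coefficients:
  coeff of du: 2*u^2 - 6*u - 2*v^2
  coeff of dv: 6*v*(2*u^2 - 2*v^2 + 1)
F^* omega = (2*u^2 - 6*u - 2*v^2) du + (6*v*(2*u^2 - 2*v^2 + 1)) dv.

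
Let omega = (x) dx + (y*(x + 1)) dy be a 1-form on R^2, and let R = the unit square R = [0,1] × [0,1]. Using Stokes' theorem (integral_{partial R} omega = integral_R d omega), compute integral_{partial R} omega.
integral_(partial R) omega = 1/2

Stokes: integral_partial_R omega = integral_R d omega with d omega = (∂Q/∂x - ∂P/∂y) dx ∧ dy.
  ∂Q/∂x = y
  ∂P/∂y = 0
  integrand = ∂Q/∂x - ∂P/∂y = y.
Integrating over R: integral_0^1 integral_0^1 (y) dx dy = 1/2.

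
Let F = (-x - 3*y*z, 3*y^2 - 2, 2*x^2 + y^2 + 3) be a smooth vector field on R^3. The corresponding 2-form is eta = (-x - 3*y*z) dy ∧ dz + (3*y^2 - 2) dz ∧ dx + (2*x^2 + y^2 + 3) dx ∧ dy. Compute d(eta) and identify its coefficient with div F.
d(eta) = (6*y - 1) dx ∧ dy ∧ dz; div F = 6*y - 1

For a 2-form in R^3 of the form above, applying d gives a 3-form with coefficient ∂P/∂x + ∂Q/∂y + ∂R/∂z:
  ∂P/∂x = -1
  ∂Q/∂y = 6*y
  ∂R/∂z = 0
Sum = 6*y - 1, which is exactly div F.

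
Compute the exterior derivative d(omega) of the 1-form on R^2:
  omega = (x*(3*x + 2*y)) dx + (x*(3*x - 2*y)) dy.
d(omega) = (4*x - 2*y) dx ∧ dy

For a 1-form omega = sum_i f_i dx_i, the exterior derivative is
  d(omega) = sum_{i < j} (∂f_j/∂x_i - ∂f_i/∂x_j) dx_i ∧ dx_j.
  coefficient of dx ∧ dy: ∂f_2/∂x - ∂f_1/∂y = ∂(x*(3*x - 2*y))/∂x - ∂(x*(3*x + 2*y))/∂y = 4*x - 2*y
Assembling: d(omega) = (4*x - 2*y) dx ∧ dy.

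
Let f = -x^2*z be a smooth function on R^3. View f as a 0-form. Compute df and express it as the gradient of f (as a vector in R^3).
df = (-2*x*z) dx + (0) dy + (-x^2) dz; grad f = (-2*x*z, 0, -x^2)

For a 0-form f, d f = (∂f/∂x) dx + (∂f/∂y) dy + (∂f/∂z) dz. The components of the vector representation are exactly the entries of grad f in Cartesian coordinates:
  ∂f/∂x = -2*x*z
  ∂f/∂y = 0
  ∂f/∂z = -x^2.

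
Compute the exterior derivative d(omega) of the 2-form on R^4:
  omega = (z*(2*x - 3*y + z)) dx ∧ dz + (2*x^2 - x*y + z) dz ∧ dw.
d(omega) = (3*z) dx ∧ dy ∧ dz + (4*x - y) dx ∧ dz ∧ dw + (-x) dy ∧ dz ∧ dw

For a 2-form omega = sum_{i<j} g_{ij} dx_i ∧ dx_j, the exterior derivative is
  d(omega) = sum_{i<j} d(g_{ij}) ∧ dx_i ∧ dx_j = sum_{i<j, k} (∂g_{ij}/∂x_k) dx_k ∧ dx_i ∧ dx_j.
Expand each term, using dx_k ∧ dx_i ∧ dx_j = sgn(permutation) dx_{(a)} ∧ dx_{(b)} ∧ dx_{(c)} with (a < b < c) sorted:
  d(z*(2*x - 3*y + z)) includes (∂/∂y)(z*(2*x - 3*y + z)) dy = (-3*z) dy, which multiplied by dx ∧ dz gives (3*z) dx ∧ dy ∧ dz
  d(2*x^2 - x*y + z) includes (∂/∂x)(2*x^2 - x*y + z) dx = (4*x - y) dx, which multiplied by dz ∧ dw gives (4*x - y) dx ∧ dz ∧ dw
  d(2*x^2 - x*y + z) includes (∂/∂y)(2*x^2 - x*y + z) dy = (-x) dy, which multiplied by dz ∧ dw gives (-x) dy ∧ dz ∧ dw
Collecting like 3-forms: d(omega) = (3*z) dx ∧ dy ∧ dz + (4*x - y) dx ∧ dz ∧ dw + (-x) dy ∧ dz ∧ dw.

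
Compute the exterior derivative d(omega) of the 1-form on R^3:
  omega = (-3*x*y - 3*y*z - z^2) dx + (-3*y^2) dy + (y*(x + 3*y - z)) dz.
d(omega) = (3*x + 3*z) dx ∧ dy + (4*y + 2*z) dx ∧ dz + (x + 6*y - z) dy ∧ dz

For a 1-form omega = sum_i f_i dx_i, the exterior derivative is
  d(omega) = sum_{i < j} (∂f_j/∂x_i - ∂f_i/∂x_j) dx_i ∧ dx_j.
  coefficient of dx ∧ dy: ∂f_2/∂x - ∂f_1/∂y = ∂(-3*y^2)/∂x - ∂(-3*x*y - 3*y*z - z^2)/∂y = 3*x + 3*z
  coefficient of dx ∧ dz: ∂f_3/∂x - ∂f_1/∂z = ∂(y*(x + 3*y - z))/∂x - ∂(-3*x*y - 3*y*z - z^2)/∂z = 4*y + 2*z
  coefficient of dy ∧ dz: ∂f_3/∂y - ∂f_2/∂z = ∂(y*(x + 3*y - z))/∂y - ∂(-3*y^2)/∂z = x + 6*y - z
Assembling: d(omega) = (3*x + 3*z) dx ∧ dy + (4*y + 2*z) dx ∧ dz + (x + 6*y - z) dy ∧ dz.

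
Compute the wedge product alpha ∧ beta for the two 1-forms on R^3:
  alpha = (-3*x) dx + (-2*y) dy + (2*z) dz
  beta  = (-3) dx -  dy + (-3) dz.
alpha ∧ beta = (3*x - 6*y) dx ∧ dy + (9*x + 6*z) dx ∧ dz + (6*y + 2*z) dy ∧ dz

Distribute the wedge, using dx_i ∧ dx_j = -dx_j ∧ dx_i and dx_i ∧ dx_i = 0. For each pair (i, j) with i < j, the coefficient of dx_i ∧ dx_j in alpha ∧ beta is (alpha_i * beta_j - alpha_j * beta_i). Collecting: alpha ∧ beta = (3*x - 6*y) dx ∧ dy + (9*x + 6*z) dx ∧ dz + (6*y + 2*z) dy ∧ dz.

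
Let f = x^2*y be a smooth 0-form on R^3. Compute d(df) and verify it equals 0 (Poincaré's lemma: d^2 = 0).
d(df) = 0

Step 1: df = sum_i (∂f/∂x_i) dx_i = (2*x*y) dx + (x^2) dy + (0) dz.
Step 2: Apply d again. Using the 1-form formula, the coefficient of dx ∧ dy in d(df) is ∂^2 f/∂x ∂y - ∂^2 f/∂y ∂x = (2*x) - (2*x) = 0 (equality of mixed partials for smooth f).
Similarly for dx ∧ dz and dy ∧ dz — all coefficients vanish. So d(df) = 0.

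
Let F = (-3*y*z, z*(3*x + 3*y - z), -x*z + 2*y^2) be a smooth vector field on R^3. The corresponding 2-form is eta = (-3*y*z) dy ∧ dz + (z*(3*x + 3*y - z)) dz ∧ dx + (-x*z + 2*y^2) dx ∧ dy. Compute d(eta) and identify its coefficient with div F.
d(eta) = (-x + 3*z) dx ∧ dy ∧ dz; div F = -x + 3*z

For a 2-form in R^3 of the form above, applying d gives a 3-form with coefficient ∂P/∂x + ∂Q/∂y + ∂R/∂z:
  ∂P/∂x = 0
  ∂Q/∂y = 3*z
  ∂R/∂z = -x
Sum = -x + 3*z, which is exactly div F.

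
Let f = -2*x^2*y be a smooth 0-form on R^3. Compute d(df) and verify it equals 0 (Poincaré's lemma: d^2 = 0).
d(df) = 0

Step 1: df = sum_i (∂f/∂x_i) dx_i = (-4*x*y) dx + (-2*x^2) dy + (0) dz.
Step 2: Apply d again. Using the 1-form formula, the coefficient of dx ∧ dy in d(df) is ∂^2 f/∂x ∂y - ∂^2 f/∂y ∂x = (-4*x) - (-4*x) = 0 (equality of mixed partials for smooth f).
Similarly for dx ∧ dz and dy ∧ dz — all coefficients vanish. So d(df) = 0.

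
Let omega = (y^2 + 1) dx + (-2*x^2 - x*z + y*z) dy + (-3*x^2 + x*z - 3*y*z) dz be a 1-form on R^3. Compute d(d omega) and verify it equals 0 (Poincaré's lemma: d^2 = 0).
d(d omega) = 0

Step 1: d omega = sum_{i<j} (∂f_j/∂x_i - ∂f_i/∂x_j) dx_i ∧ dx_j:
  coeff of dx ∧ dy: -4*x - 2*y - z
  coeff of dx ∧ dz: -6*x + z
  coeff of dy ∧ dz: x - y - 3*z
Step 2: Apply d again to each 2-form coefficient. The only possible 3-form in R^3 is dx ∧ dy ∧ dz, with coefficient
  ∂(coeff of dy∧dz)/∂x - ∂(coeff of dx∧dz)/∂y + ∂(coeff of dx∧dy)/∂z
  = ∂/∂x (x - y - 3*z) - ∂/∂y (-6*x + z) + ∂/∂z (-4*x - 2*y - z).
Each of these terms simplifies to sums of mixed partials that cancel in pairs. The result is 0 (by equality of mixed partials for smooth functions — Schwarz / Clairaut).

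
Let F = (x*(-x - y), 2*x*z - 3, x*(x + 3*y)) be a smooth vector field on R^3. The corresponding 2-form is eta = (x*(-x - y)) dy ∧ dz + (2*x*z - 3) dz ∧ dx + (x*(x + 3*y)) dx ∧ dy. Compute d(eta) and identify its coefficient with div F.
d(eta) = (-2*x - y) dx ∧ dy ∧ dz; div F = -2*x - y

For a 2-form in R^3 of the form above, applying d gives a 3-form with coefficient ∂P/∂x + ∂Q/∂y + ∂R/∂z:
  ∂P/∂x = -2*x - y
  ∂Q/∂y = 0
  ∂R/∂z = 0
Sum = -2*x - y, which is exactly div F.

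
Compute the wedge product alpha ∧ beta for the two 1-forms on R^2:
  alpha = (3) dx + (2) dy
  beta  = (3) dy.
alpha ∧ beta = (9) dx ∧ dy

Distribute the wedge, using dx_i ∧ dx_j = -dx_j ∧ dx_i and dx_i ∧ dx_i = 0. For each pair (i, j) with i < j, the coefficient of dx_i ∧ dx_j in alpha ∧ beta is (alpha_i * beta_j - alpha_j * beta_i). Collecting: alpha ∧ beta = (9) dx ∧ dy.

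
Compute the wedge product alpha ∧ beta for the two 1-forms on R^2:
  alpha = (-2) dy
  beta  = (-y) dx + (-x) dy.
alpha ∧ beta = (-2*y) dx ∧ dy

Distribute the wedge, using dx_i ∧ dx_j = -dx_j ∧ dx_i and dx_i ∧ dx_i = 0. For each pair (i, j) with i < j, the coefficient of dx_i ∧ dx_j in alpha ∧ beta is (alpha_i * beta_j - alpha_j * beta_i). Collecting: alpha ∧ beta = (-2*y) dx ∧ dy.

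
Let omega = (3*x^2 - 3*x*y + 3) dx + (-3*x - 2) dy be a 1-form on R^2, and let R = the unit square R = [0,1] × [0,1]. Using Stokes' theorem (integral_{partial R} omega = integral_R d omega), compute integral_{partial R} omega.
integral_(partial R) omega = -3/2

Stokes: integral_partial_R omega = integral_R d omega with d omega = (∂Q/∂x - ∂P/∂y) dx ∧ dy.
  ∂Q/∂x = -3
  ∂P/∂y = -3*x
  integrand = ∂Q/∂x - ∂P/∂y = 3*x - 3.
Integrating over R: integral_0^1 integral_0^1 (3*x - 3) dx dy = -3/2.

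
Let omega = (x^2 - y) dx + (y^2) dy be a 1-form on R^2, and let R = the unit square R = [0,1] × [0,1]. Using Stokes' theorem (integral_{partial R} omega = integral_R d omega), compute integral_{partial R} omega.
integral_(partial R) omega = 1

Stokes: integral_partial_R omega = integral_R d omega with d omega = (∂Q/∂x - ∂P/∂y) dx ∧ dy.
  ∂Q/∂x = 0
  ∂P/∂y = -1
  integrand = ∂Q/∂x - ∂P/∂y = 1.
Integrating over R: integral_0^1 integral_0^1 (1) dx dy = 1.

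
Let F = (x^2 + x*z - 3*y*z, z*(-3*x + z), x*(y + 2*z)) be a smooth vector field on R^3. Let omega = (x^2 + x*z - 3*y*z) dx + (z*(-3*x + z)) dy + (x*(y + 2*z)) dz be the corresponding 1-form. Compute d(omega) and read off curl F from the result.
d(omega) = (4*x - 2*z) dy ∧ dz + (x - 4*y - 2*z) dz ∧ dx + (0) dx ∧ dy; curl F = (4*x - 2*z, x - 4*y - 2*z, 0)

d omega = sum_{i<j} (∂f_j/∂x_i - ∂f_i/∂x_j) dx_i ∧ dx_j. Under the identification (dy ∧ dz, dz ∧ dx, dx ∧ dy) ↔ (e_x, e_y, e_z), the coefficients are exactly the components of curl F. Compute:
  ∂R/∂y - ∂Q/∂z = (x) - (-3*x + 2*z) = 4*x - 2*z
  ∂P/∂z - ∂R/∂x = (x - 3*y) - (y + 2*z) = x - 4*y - 2*z
  ∂Q/∂x - ∂P/∂y = (-3*z) - (-3*z) = 0.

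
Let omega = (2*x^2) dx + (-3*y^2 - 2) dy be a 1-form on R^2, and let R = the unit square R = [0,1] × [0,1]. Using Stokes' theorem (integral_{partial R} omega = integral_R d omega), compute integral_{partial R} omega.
integral_(partial R) omega = 0

Stokes: integral_partial_R omega = integral_R d omega with d omega = (∂Q/∂x - ∂P/∂y) dx ∧ dy.
  ∂Q/∂x = 0
  ∂P/∂y = 0
  integrand = ∂Q/∂x - ∂P/∂y = 0.
Integrating over R: integral_0^1 integral_0^1 (0) dx dy = 0.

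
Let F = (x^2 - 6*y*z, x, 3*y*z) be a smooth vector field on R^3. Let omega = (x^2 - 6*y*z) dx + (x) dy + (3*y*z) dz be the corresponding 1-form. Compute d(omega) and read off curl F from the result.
d(omega) = (3*z) dy ∧ dz + (-6*y) dz ∧ dx + (6*z + 1) dx ∧ dy; curl F = (3*z, -6*y, 6*z + 1)

d omega = sum_{i<j} (∂f_j/∂x_i - ∂f_i/∂x_j) dx_i ∧ dx_j. Under the identification (dy ∧ dz, dz ∧ dx, dx ∧ dy) ↔ (e_x, e_y, e_z), the coefficients are exactly the components of curl F. Compute:
  ∂R/∂y - ∂Q/∂z = (3*z) - (0) = 3*z
  ∂P/∂z - ∂R/∂x = (-6*y) - (0) = -6*y
  ∂Q/∂x - ∂P/∂y = (1) - (-6*z) = 6*z + 1.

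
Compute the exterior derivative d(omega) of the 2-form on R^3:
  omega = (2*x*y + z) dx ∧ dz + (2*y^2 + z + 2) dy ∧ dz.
d(omega) = (-2*x) dx ∧ dy ∧ dz

For a 2-form omega = sum_{i<j} g_{ij} dx_i ∧ dx_j, the exterior derivative is
  d(omega) = sum_{i<j} d(g_{ij}) ∧ dx_i ∧ dx_j = sum_{i<j, k} (∂g_{ij}/∂x_k) dx_k ∧ dx_i ∧ dx_j.
Expand each term, using dx_k ∧ dx_i ∧ dx_j = sgn(permutation) dx_{(a)} ∧ dx_{(b)} ∧ dx_{(c)} with (a < b < c) sorted:
  d(2*x*y + z) includes (∂/∂y)(2*x*y + z) dy = (2*x) dy, which multiplied by dx ∧ dz gives (-2*x) dx ∧ dy ∧ dz
Collecting like 3-forms: d(omega) = (-2*x) dx ∧ dy ∧ dz.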